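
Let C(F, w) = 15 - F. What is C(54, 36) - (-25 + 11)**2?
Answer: -235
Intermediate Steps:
C(54, 36) - (-25 + 11)**2 = (15 - 1*54) - (-25 + 11)**2 = (15 - 54) - 1*(-14)**2 = -39 - 1*196 = -39 - 196 = -235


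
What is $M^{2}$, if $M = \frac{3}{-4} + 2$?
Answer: $\frac{25}{16} \approx 1.5625$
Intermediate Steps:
$M = \frac{5}{4}$ ($M = 3 \left(- \frac{1}{4}\right) + 2 = - \frac{3}{4} + 2 = \frac{5}{4} \approx 1.25$)
$M^{2} = \left(\frac{5}{4}\right)^{2} = \frac{25}{16}$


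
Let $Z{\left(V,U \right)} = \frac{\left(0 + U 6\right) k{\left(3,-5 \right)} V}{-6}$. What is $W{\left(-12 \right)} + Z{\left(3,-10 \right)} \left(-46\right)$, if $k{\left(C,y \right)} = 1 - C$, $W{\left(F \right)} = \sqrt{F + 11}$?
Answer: $2760 + i \approx 2760.0 + 1.0 i$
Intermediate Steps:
$W{\left(F \right)} = \sqrt{11 + F}$
$Z{\left(V,U \right)} = 2 U V$ ($Z{\left(V,U \right)} = \frac{\left(0 + U 6\right) \left(1 - 3\right) V}{-6} = \left(0 + 6 U\right) \left(1 - 3\right) V \left(- \frac{1}{6}\right) = 6 U \left(-2\right) V \left(- \frac{1}{6}\right) = - 12 U V \left(- \frac{1}{6}\right) = 2 U V$)
$W{\left(-12 \right)} + Z{\left(3,-10 \right)} \left(-46\right) = \sqrt{11 - 12} + 2 \left(-10\right) 3 \left(-46\right) = \sqrt{-1} - -2760 = i + 2760 = 2760 + i$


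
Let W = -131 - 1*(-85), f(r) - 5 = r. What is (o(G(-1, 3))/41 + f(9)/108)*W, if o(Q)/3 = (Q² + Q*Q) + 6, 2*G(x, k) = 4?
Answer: -58765/1107 ≈ -53.085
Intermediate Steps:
G(x, k) = 2 (G(x, k) = (½)*4 = 2)
f(r) = 5 + r
o(Q) = 18 + 6*Q² (o(Q) = 3*((Q² + Q*Q) + 6) = 3*((Q² + Q²) + 6) = 3*(2*Q² + 6) = 3*(6 + 2*Q²) = 18 + 6*Q²)
W = -46 (W = -131 + 85 = -46)
(o(G(-1, 3))/41 + f(9)/108)*W = ((18 + 6*2²)/41 + (5 + 9)/108)*(-46) = ((18 + 6*4)*(1/41) + 14*(1/108))*(-46) = ((18 + 24)*(1/41) + 7/54)*(-46) = (42*(1/41) + 7/54)*(-46) = (42/41 + 7/54)*(-46) = (2555/2214)*(-46) = -58765/1107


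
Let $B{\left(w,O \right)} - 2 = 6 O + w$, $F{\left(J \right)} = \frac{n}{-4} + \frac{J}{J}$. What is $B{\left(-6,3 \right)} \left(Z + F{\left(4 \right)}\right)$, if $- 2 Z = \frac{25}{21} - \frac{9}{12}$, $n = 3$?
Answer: $\frac{5}{12} \approx 0.41667$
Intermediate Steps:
$F{\left(J \right)} = \frac{1}{4}$ ($F{\left(J \right)} = \frac{3}{-4} + \frac{J}{J} = 3 \left(- \frac{1}{4}\right) + 1 = - \frac{3}{4} + 1 = \frac{1}{4}$)
$B{\left(w,O \right)} = 2 + w + 6 O$ ($B{\left(w,O \right)} = 2 + \left(6 O + w\right) = 2 + \left(w + 6 O\right) = 2 + w + 6 O$)
$Z = - \frac{37}{168}$ ($Z = - \frac{\frac{25}{21} - \frac{9}{12}}{2} = - \frac{25 \cdot \frac{1}{21} - \frac{3}{4}}{2} = - \frac{\frac{25}{21} - \frac{3}{4}}{2} = \left(- \frac{1}{2}\right) \frac{37}{84} = - \frac{37}{168} \approx -0.22024$)
$B{\left(-6,3 \right)} \left(Z + F{\left(4 \right)}\right) = \left(2 - 6 + 6 \cdot 3\right) \left(- \frac{37}{168} + \frac{1}{4}\right) = \left(2 - 6 + 18\right) \frac{5}{168} = 14 \cdot \frac{5}{168} = \frac{5}{12}$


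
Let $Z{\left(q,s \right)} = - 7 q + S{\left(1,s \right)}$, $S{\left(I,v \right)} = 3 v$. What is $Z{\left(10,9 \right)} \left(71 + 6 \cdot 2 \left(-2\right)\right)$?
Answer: $-2021$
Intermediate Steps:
$Z{\left(q,s \right)} = - 7 q + 3 s$
$Z{\left(10,9 \right)} \left(71 + 6 \cdot 2 \left(-2\right)\right) = \left(\left(-7\right) 10 + 3 \cdot 9\right) \left(71 + 6 \cdot 2 \left(-2\right)\right) = \left(-70 + 27\right) \left(71 + 12 \left(-2\right)\right) = - 43 \left(71 - 24\right) = \left(-43\right) 47 = -2021$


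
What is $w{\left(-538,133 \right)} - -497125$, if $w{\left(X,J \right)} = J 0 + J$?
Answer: $497258$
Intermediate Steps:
$w{\left(X,J \right)} = J$ ($w{\left(X,J \right)} = 0 + J = J$)
$w{\left(-538,133 \right)} - -497125 = 133 - -497125 = 133 + 497125 = 497258$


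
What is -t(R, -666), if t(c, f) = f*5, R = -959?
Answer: 3330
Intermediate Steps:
t(c, f) = 5*f
-t(R, -666) = -5*(-666) = -1*(-3330) = 3330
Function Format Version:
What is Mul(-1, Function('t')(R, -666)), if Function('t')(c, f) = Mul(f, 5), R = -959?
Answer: 3330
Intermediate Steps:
Function('t')(c, f) = Mul(5, f)
Mul(-1, Function('t')(R, -666)) = Mul(-1, Mul(5, -666)) = Mul(-1, -3330) = 3330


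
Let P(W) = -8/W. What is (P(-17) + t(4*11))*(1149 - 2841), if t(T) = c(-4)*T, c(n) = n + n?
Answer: 10111392/17 ≈ 5.9479e+5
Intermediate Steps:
c(n) = 2*n
t(T) = -8*T (t(T) = (2*(-4))*T = -8*T)
(P(-17) + t(4*11))*(1149 - 2841) = (-8/(-17) - 32*11)*(1149 - 2841) = (-8*(-1/17) - 8*44)*(-1692) = (8/17 - 352)*(-1692) = -5976/17*(-1692) = 10111392/17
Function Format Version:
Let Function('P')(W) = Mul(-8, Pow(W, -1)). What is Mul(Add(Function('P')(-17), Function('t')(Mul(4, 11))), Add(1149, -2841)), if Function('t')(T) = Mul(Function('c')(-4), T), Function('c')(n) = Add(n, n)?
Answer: Rational(10111392, 17) ≈ 5.9479e+5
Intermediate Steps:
Function('c')(n) = Mul(2, n)
Function('t')(T) = Mul(-8, T) (Function('t')(T) = Mul(Mul(2, -4), T) = Mul(-8, T))
Mul(Add(Function('P')(-17), Function('t')(Mul(4, 11))), Add(1149, -2841)) = Mul(Add(Mul(-8, Pow(-17, -1)), Mul(-8, Mul(4, 11))), Add(1149, -2841)) = Mul(Add(Mul(-8, Rational(-1, 17)), Mul(-8, 44)), -1692) = Mul(Add(Rational(8, 17), -352), -1692) = Mul(Rational(-5976, 17), -1692) = Rational(10111392, 17)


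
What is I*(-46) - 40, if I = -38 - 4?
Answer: 1892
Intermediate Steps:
I = -42
I*(-46) - 40 = -42*(-46) - 40 = 1932 - 40 = 1892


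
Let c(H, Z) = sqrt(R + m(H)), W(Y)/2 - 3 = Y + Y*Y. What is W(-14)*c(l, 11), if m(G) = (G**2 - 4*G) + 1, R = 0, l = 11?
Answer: 370*sqrt(78) ≈ 3267.8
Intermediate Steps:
W(Y) = 6 + 2*Y + 2*Y**2 (W(Y) = 6 + 2*(Y + Y*Y) = 6 + 2*(Y + Y**2) = 6 + (2*Y + 2*Y**2) = 6 + 2*Y + 2*Y**2)
m(G) = 1 + G**2 - 4*G
c(H, Z) = sqrt(1 + H**2 - 4*H) (c(H, Z) = sqrt(0 + (1 + H**2 - 4*H)) = sqrt(1 + H**2 - 4*H))
W(-14)*c(l, 11) = (6 + 2*(-14) + 2*(-14)**2)*sqrt(1 + 11**2 - 4*11) = (6 - 28 + 2*196)*sqrt(1 + 121 - 44) = (6 - 28 + 392)*sqrt(78) = 370*sqrt(78)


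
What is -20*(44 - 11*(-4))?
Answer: -1760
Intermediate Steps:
-20*(44 - 11*(-4)) = -20*(44 + 44) = -20*88 = -1760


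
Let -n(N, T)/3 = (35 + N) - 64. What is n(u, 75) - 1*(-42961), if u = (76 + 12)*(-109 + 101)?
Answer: 45160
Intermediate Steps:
u = -704 (u = 88*(-8) = -704)
n(N, T) = 87 - 3*N (n(N, T) = -3*((35 + N) - 64) = -3*(-29 + N) = 87 - 3*N)
n(u, 75) - 1*(-42961) = (87 - 3*(-704)) - 1*(-42961) = (87 + 2112) + 42961 = 2199 + 42961 = 45160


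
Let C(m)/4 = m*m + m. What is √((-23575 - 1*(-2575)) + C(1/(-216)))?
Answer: I*√244944215/108 ≈ 144.91*I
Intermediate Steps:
C(m) = 4*m + 4*m² (C(m) = 4*(m*m + m) = 4*(m² + m) = 4*(m + m²) = 4*m + 4*m²)
√((-23575 - 1*(-2575)) + C(1/(-216))) = √((-23575 - 1*(-2575)) + 4*(1 + 1/(-216))/(-216)) = √((-23575 + 2575) + 4*(-1/216)*(1 - 1/216)) = √(-21000 + 4*(-1/216)*(215/216)) = √(-21000 - 215/11664) = √(-244944215/11664) = I*√244944215/108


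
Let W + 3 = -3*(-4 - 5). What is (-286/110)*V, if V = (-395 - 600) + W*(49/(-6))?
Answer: 15483/5 ≈ 3096.6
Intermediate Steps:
W = 24 (W = -3 - 3*(-4 - 5) = -3 - 3*(-9) = -3 + 27 = 24)
V = -1191 (V = (-395 - 600) + 24*(49/(-6)) = -995 + 24*(49*(-⅙)) = -995 + 24*(-49/6) = -995 - 196 = -1191)
(-286/110)*V = -286/110*(-1191) = -286*1/110*(-1191) = -13/5*(-1191) = 15483/5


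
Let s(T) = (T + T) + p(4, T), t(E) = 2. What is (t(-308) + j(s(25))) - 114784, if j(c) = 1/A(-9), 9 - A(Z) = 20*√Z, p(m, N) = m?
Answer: -46945837/409 + 20*I/1227 ≈ -1.1478e+5 + 0.0163*I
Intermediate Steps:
s(T) = 4 + 2*T (s(T) = (T + T) + 4 = 2*T + 4 = 4 + 2*T)
A(Z) = 9 - 20*√Z
j(c) = (9 + 60*I)/3681 (j(c) = 1/(9 - 60*I) = (9 + 60*I)/3681)
(t(-308) + j(s(25))) - 114784 = (2 + (1/409 + 20*I/1227)) - 114784 = (819/409 + 20*I/1227) - 114784 = -46945837/409 + 20*I/1227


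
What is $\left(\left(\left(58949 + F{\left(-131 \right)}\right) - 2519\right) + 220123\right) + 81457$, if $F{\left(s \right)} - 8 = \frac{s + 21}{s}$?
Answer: $\frac{46900468}{131} \approx 3.5802 \cdot 10^{5}$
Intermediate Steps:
$F{\left(s \right)} = 8 + \frac{21 + s}{s}$ ($F{\left(s \right)} = 8 + \frac{s + 21}{s} = 8 + \frac{21 + s}{s}$)
$\left(\left(\left(58949 + F{\left(-131 \right)}\right) - 2519\right) + 220123\right) + 81457 = \left(\left(\left(58949 + \left(9 + \frac{21}{-131}\right)\right) - 2519\right) + 220123\right) + 81457 = \left(\left(\left(58949 + \left(9 + 21 \left(- \frac{1}{131}\right)\right)\right) - 2519\right) + 220123\right) + 81457 = \left(\left(\left(58949 + \left(9 - \frac{21}{131}\right)\right) - 2519\right) + 220123\right) + 81457 = \left(\left(\left(58949 + \frac{1158}{131}\right) - 2519\right) + 220123\right) + 81457 = \left(\left(\frac{7723477}{131} - 2519\right) + 220123\right) + 81457 = \left(\frac{7393488}{131} + 220123\right) + 81457 = \frac{36229601}{131} + 81457 = \frac{46900468}{131}$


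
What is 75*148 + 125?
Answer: 11225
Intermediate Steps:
75*148 + 125 = 11100 + 125 = 11225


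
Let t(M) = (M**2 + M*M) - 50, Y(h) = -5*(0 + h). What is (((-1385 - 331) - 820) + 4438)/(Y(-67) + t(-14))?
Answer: 1902/677 ≈ 2.8095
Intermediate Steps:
Y(h) = -5*h
t(M) = -50 + 2*M**2 (t(M) = (M**2 + M**2) - 50 = 2*M**2 - 50 = -50 + 2*M**2)
(((-1385 - 331) - 820) + 4438)/(Y(-67) + t(-14)) = (((-1385 - 331) - 820) + 4438)/(-5*(-67) + (-50 + 2*(-14)**2)) = ((-1716 - 820) + 4438)/(335 + (-50 + 2*196)) = (-2536 + 4438)/(335 + (-50 + 392)) = 1902/(335 + 342) = 1902/677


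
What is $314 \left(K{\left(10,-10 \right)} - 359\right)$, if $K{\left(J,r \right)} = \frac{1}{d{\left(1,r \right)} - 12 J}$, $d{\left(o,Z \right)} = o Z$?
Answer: $- \frac{7327347}{65} \approx -1.1273 \cdot 10^{5}$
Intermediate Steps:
$d{\left(o,Z \right)} = Z o$
$K{\left(J,r \right)} = \frac{1}{r - 12 J}$ ($K{\left(J,r \right)} = \frac{1}{r 1 - 12 J} = \frac{1}{r - 12 J}$)
$314 \left(K{\left(10,-10 \right)} - 359\right) = 314 \left(\frac{1}{-10 - 120} - 359\right) = 314 \left(\frac{1}{-130} - 359\right) = 314 \left(- \frac{1}{130} - 359\right) = 314 \left(- \frac{46671}{130}\right) = - \frac{7327347}{65}$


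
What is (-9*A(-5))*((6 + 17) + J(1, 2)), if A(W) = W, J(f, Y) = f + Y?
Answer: 1170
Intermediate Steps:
J(f, Y) = Y + f
(-9*A(-5))*((6 + 17) + J(1, 2)) = (-9*(-5))*((6 + 17) + (2 + 1)) = 45*(23 + 3) = 45*26 = 1170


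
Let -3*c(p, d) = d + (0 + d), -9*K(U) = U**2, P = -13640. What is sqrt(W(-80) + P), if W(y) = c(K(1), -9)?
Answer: I*sqrt(13634) ≈ 116.76*I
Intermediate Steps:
K(U) = -U**2/9
c(p, d) = -2*d/3 (c(p, d) = -(d + (0 + d))/3 = -(d + d)/3 = -2*d/3)
W(y) = 6 (W(y) = -2/3*(-9) = 6)
sqrt(W(-80) + P) = sqrt(6 - 13640) = sqrt(-13634) = I*sqrt(13634)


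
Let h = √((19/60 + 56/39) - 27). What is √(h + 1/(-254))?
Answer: √(-9658350 + 6290310*I*√3840135)/49530 ≈ 1.5844 + 1.5857*I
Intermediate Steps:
h = I*√3840135/390 (h = √((19*(1/60) + 56*(1/39)) - 27) = √((19/60 + 56/39) - 27) = √(1367/780 - 27) = √(-19693/780) = I*√3840135/390 ≈ 5.0247*I)
√(h + 1/(-254)) = √(I*√3840135/390 + 1/(-254)) = √(I*√3840135/390 - 1/254) = √(-1/254 + I*√3840135/390)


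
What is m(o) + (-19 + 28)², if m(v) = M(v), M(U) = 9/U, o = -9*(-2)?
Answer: 163/2 ≈ 81.500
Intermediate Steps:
o = 18
m(v) = 9/v
m(o) + (-19 + 28)² = 9/18 + (-19 + 28)² = 9*(1/18) + 9² = ½ + 81 = 163/2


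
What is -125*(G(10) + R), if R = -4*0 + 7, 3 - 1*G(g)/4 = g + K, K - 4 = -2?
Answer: 3625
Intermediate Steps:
K = 2 (K = 4 - 2 = 2)
G(g) = 4 - 4*g (G(g) = 12 - 4*(g + 2) = 12 - 4*(2 + g) = 12 + (-8 - 4*g) = 4 - 4*g)
R = 7 (R = 0 + 7 = 7)
-125*(G(10) + R) = -125*((4 - 4*10) + 7) = -125*((4 - 40) + 7) = -125*(-36 + 7) = -125*(-29) = 3625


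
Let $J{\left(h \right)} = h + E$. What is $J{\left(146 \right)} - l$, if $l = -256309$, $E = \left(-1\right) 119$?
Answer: $256336$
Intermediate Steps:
$E = -119$
$J{\left(h \right)} = -119 + h$ ($J{\left(h \right)} = h - 119 = -119 + h$)
$J{\left(146 \right)} - l = \left(-119 + 146\right) - -256309 = 27 + 256309 = 256336$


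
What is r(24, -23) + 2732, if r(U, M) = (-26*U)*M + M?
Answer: 17061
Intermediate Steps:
r(U, M) = M - 26*M*U (r(U, M) = -26*M*U + M = M - 26*M*U)
r(24, -23) + 2732 = -23*(1 - 26*24) + 2732 = -23*(1 - 624) + 2732 = -23*(-623) + 2732 = 14329 + 2732 = 17061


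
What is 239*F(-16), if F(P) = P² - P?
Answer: 65008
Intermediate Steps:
239*F(-16) = 239*(-16*(-1 - 16)) = 239*(-16*(-17)) = 239*272 = 65008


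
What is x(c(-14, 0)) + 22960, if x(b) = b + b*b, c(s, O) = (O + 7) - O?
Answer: 23016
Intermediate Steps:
c(s, O) = 7 (c(s, O) = (7 + O) - O = 7)
x(b) = b + b²
x(c(-14, 0)) + 22960 = 7*(1 + 7) + 22960 = 7*8 + 22960 = 56 + 22960 = 23016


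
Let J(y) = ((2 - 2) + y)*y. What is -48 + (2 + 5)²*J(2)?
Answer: 148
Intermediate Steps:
J(y) = y² (J(y) = (0 + y)*y = y*y = y²)
-48 + (2 + 5)²*J(2) = -48 + (2 + 5)²*2² = -48 + 7²*4 = -48 + 49*4 = -48 + 196 = 148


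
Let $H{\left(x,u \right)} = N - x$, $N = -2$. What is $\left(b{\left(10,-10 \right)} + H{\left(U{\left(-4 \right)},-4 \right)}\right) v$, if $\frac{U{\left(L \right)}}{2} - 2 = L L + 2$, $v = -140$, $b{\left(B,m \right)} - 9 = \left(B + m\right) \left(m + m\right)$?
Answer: $4620$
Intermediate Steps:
$b{\left(B,m \right)} = 9 + 2 m \left(B + m\right)$ ($b{\left(B,m \right)} = 9 + \left(B + m\right) \left(m + m\right) = 9 + \left(B + m\right) 2 m = 9 + 2 m \left(B + m\right)$)
$U{\left(L \right)} = 8 + 2 L^{2}$ ($U{\left(L \right)} = 4 + 2 \left(L L + 2\right) = 4 + 2 \left(L^{2} + 2\right) = 4 + 2 \left(2 + L^{2}\right) = 4 + \left(4 + 2 L^{2}\right) = 8 + 2 L^{2}$)
$H{\left(x,u \right)} = -2 - x$
$\left(b{\left(10,-10 \right)} + H{\left(U{\left(-4 \right)},-4 \right)}\right) v = \left(\left(9 + 2 \left(-10\right)^{2} + 2 \cdot 10 \left(-10\right)\right) - \left(10 + 32\right)\right) \left(-140\right) = \left(\left(9 + 2 \cdot 100 - 200\right) - \left(10 + 32\right)\right) \left(-140\right) = \left(\left(9 + 200 - 200\right) - 42\right) \left(-140\right) = \left(9 - 42\right) \left(-140\right) = \left(-33\right) \left(-140\right) = 4620$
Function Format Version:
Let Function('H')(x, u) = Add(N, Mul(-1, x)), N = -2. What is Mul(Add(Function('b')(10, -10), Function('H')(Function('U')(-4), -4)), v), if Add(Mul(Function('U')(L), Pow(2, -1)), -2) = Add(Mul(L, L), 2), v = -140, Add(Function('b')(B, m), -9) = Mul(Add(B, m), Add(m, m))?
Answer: 4620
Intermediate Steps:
Function('b')(B, m) = Add(9, Mul(2, m, Add(B, m))) (Function('b')(B, m) = Add(9, Mul(Add(B, m), Add(m, m))) = Add(9, Mul(Add(B, m), Mul(2, m))) = Add(9, Mul(2, m, Add(B, m))))
Function('U')(L) = Add(8, Mul(2, Pow(L, 2))) (Function('U')(L) = Add(4, Mul(2, Add(Mul(L, L), 2))) = Add(4, Mul(2, Add(Pow(L, 2), 2))) = Add(4, Mul(2, Add(2, Pow(L, 2)))) = Add(4, Add(4, Mul(2, Pow(L, 2)))) = Add(8, Mul(2, Pow(L, 2))))
Function('H')(x, u) = Add(-2, Mul(-1, x))
Mul(Add(Function('b')(10, -10), Function('H')(Function('U')(-4), -4)), v) = Mul(Add(Add(9, Mul(2, Pow(-10, 2)), Mul(2, 10, -10)), Add(-2, Mul(-1, Add(8, Mul(2, Pow(-4, 2)))))), -140) = Mul(Add(Add(9, Mul(2, 100), -200), Add(-2, Mul(-1, Add(8, Mul(2, 16))))), -140) = Mul(Add(Add(9, 200, -200), Add(-2, Mul(-1, Add(8, 32)))), -140) = Mul(Add(9, Add(-2, Mul(-1, 40))), -140) = Mul(Add(9, Add(-2, -40)), -140) = Mul(Add(9, -42), -140) = Mul(-33, -140) = 4620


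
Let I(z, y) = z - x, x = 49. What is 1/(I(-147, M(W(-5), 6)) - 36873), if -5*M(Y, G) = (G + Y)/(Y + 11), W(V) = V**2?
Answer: -1/37069 ≈ -2.6977e-5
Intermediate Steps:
M(Y, G) = -(G + Y)/(5*(11 + Y)) (M(Y, G) = -(G + Y)/(5*(Y + 11)) = -(G + Y)/(5*(11 + Y)))
I(z, y) = -49 + z (I(z, y) = z - 1*49 = z - 49 = -49 + z)
1/(I(-147, M(W(-5), 6)) - 36873) = 1/((-49 - 147) - 36873) = 1/(-196 - 36873) = 1/(-37069) = -1/37069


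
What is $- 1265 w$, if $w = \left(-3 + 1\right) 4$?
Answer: $10120$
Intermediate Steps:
$w = -8$ ($w = \left(-2\right) 4 = -8$)
$- 1265 w = \left(-1265\right) \left(-8\right) = 10120$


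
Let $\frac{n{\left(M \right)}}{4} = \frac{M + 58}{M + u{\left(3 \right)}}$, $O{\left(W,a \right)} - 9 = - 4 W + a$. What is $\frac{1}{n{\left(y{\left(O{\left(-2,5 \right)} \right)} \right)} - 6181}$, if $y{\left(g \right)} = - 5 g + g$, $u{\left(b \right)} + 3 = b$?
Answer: $- \frac{11}{67976} \approx -0.00016182$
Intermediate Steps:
$u{\left(b \right)} = -3 + b$
$O{\left(W,a \right)} = 9 + a - 4 W$ ($O{\left(W,a \right)} = 9 - \left(- a + 4 W\right) = 9 + a - 4 W$)
$y{\left(g \right)} = - 4 g$
$n{\left(M \right)} = \frac{4 \left(58 + M\right)}{M}$ ($n{\left(M \right)} = 4 \frac{M + 58}{M + \left(-3 + 3\right)} = 4 \frac{58 + M}{M + 0} = 4 \frac{58 + M}{M} = \frac{4 \left(58 + M\right)}{M}$)
$\frac{1}{n{\left(y{\left(O{\left(-2,5 \right)} \right)} \right)} - 6181} = \frac{1}{\left(4 + \frac{232}{\left(-4\right) \left(9 + 5 - -8\right)}\right) - 6181} = \frac{1}{\left(4 + \frac{232}{\left(-4\right) \left(9 + 5 + 8\right)}\right) - 6181} = \frac{1}{\left(4 + \frac{232}{\left(-4\right) 22}\right) - 6181} = \frac{1}{\left(4 + \frac{232}{-88}\right) - 6181} = \frac{1}{\left(4 + 232 \left(- \frac{1}{88}\right)\right) - 6181} = \frac{1}{\left(4 - \frac{29}{11}\right) - 6181} = \frac{1}{\frac{15}{11} - 6181} = \frac{1}{- \frac{67976}{11}} = - \frac{11}{67976}$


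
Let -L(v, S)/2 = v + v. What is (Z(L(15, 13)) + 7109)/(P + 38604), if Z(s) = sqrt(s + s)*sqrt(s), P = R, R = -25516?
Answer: 7109/13088 - 15*sqrt(2)/3272 ≈ 0.53669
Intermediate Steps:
L(v, S) = -4*v (L(v, S) = -2*(v + v) = -4*v)
P = -25516
Z(s) = s*sqrt(2) (Z(s) = sqrt(2*s)*sqrt(s) = (sqrt(2)*sqrt(s))*sqrt(s) = s*sqrt(2))
(Z(L(15, 13)) + 7109)/(P + 38604) = ((-4*15)*sqrt(2) + 7109)/(-25516 + 38604) = (-60*sqrt(2) + 7109)/13088 = (7109 - 60*sqrt(2))*(1/13088) = 7109/13088 - 15*sqrt(2)/3272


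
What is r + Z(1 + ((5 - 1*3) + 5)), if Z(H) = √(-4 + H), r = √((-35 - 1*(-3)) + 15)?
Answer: 2 + I*√17 ≈ 2.0 + 4.1231*I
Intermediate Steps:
r = I*√17 (r = √((-35 + 3) + 15) = √(-32 + 15) = √(-17) = I*√17 ≈ 4.1231*I)
r + Z(1 + ((5 - 1*3) + 5)) = I*√17 + √(-4 + (1 + ((5 - 1*3) + 5))) = I*√17 + √(-4 + (1 + ((5 - 3) + 5))) = I*√17 + √(-4 + (1 + (2 + 5))) = I*√17 + √(-4 + (1 + 7)) = I*√17 + √(-4 + 8) = I*√17 + √4 = I*√17 + 2 = 2 + I*√17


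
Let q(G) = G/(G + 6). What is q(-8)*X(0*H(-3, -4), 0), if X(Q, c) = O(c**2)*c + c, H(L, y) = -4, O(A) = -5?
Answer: 0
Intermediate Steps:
q(G) = G/(6 + G)
X(Q, c) = -4*c (X(Q, c) = -5*c + c = -4*c)
q(-8)*X(0*H(-3, -4), 0) = (-8/(6 - 8))*(-4*0) = -8/(-2)*0 = -8*(-1/2)*0 = 4*0 = 0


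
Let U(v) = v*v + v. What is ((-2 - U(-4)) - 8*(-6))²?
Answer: 1156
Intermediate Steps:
U(v) = v + v² (U(v) = v² + v = v + v²)
((-2 - U(-4)) - 8*(-6))² = ((-2 - (-4)*(1 - 4)) - 8*(-6))² = ((-2 - (-4)*(-3)) + 48)² = ((-2 - 1*12) + 48)² = ((-2 - 12) + 48)² = (-14 + 48)² = 34² = 1156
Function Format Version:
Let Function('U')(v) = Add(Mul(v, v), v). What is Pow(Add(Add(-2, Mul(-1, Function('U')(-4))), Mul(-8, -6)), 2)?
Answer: 1156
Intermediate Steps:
Function('U')(v) = Add(v, Pow(v, 2)) (Function('U')(v) = Add(Pow(v, 2), v) = Add(v, Pow(v, 2)))
Pow(Add(Add(-2, Mul(-1, Function('U')(-4))), Mul(-8, -6)), 2) = Pow(Add(Add(-2, Mul(-1, Mul(-4, Add(1, -4)))), Mul(-8, -6)), 2) = Pow(Add(Add(-2, Mul(-1, Mul(-4, -3))), 48), 2) = Pow(Add(Add(-2, Mul(-1, 12)), 48), 2) = Pow(Add(Add(-2, -12), 48), 2) = Pow(Add(-14, 48), 2) = Pow(34, 2) = 1156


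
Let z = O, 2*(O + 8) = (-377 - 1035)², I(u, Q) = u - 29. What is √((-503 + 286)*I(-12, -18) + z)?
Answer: √1005761 ≈ 1002.9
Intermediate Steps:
I(u, Q) = -29 + u
O = 996864 (O = -8 + (-377 - 1035)²/2 = -8 + (½)*(-1412)² = -8 + (½)*1993744 = -8 + 996872 = 996864)
z = 996864
√((-503 + 286)*I(-12, -18) + z) = √((-503 + 286)*(-29 - 12) + 996864) = √(-217*(-41) + 996864) = √(8897 + 996864) = √1005761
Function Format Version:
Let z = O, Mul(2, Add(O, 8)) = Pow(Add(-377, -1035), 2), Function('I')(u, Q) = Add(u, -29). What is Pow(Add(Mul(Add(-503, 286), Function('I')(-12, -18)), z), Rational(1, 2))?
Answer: Pow(1005761, Rational(1, 2)) ≈ 1002.9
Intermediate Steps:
Function('I')(u, Q) = Add(-29, u)
O = 996864 (O = Add(-8, Mul(Rational(1, 2), Pow(Add(-377, -1035), 2))) = Add(-8, Mul(Rational(1, 2), Pow(-1412, 2))) = Add(-8, Mul(Rational(1, 2), 1993744)) = Add(-8, 996872) = 996864)
z = 996864
Pow(Add(Mul(Add(-503, 286), Function('I')(-12, -18)), z), Rational(1, 2)) = Pow(Add(Mul(Add(-503, 286), Add(-29, -12)), 996864), Rational(1, 2)) = Pow(Add(Mul(-217, -41), 996864), Rational(1, 2)) = Pow(Add(8897, 996864), Rational(1, 2)) = Pow(1005761, Rational(1, 2))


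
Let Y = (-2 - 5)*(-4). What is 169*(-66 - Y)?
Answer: -15886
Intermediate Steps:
Y = 28 (Y = -7*(-4) = 28)
169*(-66 - Y) = 169*(-66 - 1*28) = 169*(-66 - 28) = 169*(-94) = -15886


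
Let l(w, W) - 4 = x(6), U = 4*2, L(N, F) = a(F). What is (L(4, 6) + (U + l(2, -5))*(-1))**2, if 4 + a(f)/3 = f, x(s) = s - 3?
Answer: 81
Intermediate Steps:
x(s) = -3 + s
a(f) = -12 + 3*f
L(N, F) = -12 + 3*F
U = 8
l(w, W) = 7 (l(w, W) = 4 + (-3 + 6) = 4 + 3 = 7)
(L(4, 6) + (U + l(2, -5))*(-1))**2 = ((-12 + 3*6) + (8 + 7)*(-1))**2 = ((-12 + 18) + 15*(-1))**2 = (6 - 15)**2 = (-9)**2 = 81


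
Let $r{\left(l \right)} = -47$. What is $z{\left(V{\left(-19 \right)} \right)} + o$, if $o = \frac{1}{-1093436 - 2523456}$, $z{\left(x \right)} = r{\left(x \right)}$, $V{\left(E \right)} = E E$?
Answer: $- \frac{169993925}{3616892} \approx -47.0$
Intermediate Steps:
$V{\left(E \right)} = E^{2}$
$z{\left(x \right)} = -47$
$o = - \frac{1}{3616892}$ ($o = \frac{1}{-3616892} = - \frac{1}{3616892} \approx -2.7648 \cdot 10^{-7}$)
$z{\left(V{\left(-19 \right)} \right)} + o = -47 - \frac{1}{3616892} = - \frac{169993925}{3616892}$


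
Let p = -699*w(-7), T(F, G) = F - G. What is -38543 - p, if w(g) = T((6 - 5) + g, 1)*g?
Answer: -4292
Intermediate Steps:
w(g) = g**2 (w(g) = (((6 - 5) + g) - 1*1)*g = ((1 + g) - 1)*g = g*g = g**2)
p = -34251 (p = -699*(-7)**2 = -699*49 = -34251)
-38543 - p = -38543 - 1*(-34251) = -38543 + 34251 = -4292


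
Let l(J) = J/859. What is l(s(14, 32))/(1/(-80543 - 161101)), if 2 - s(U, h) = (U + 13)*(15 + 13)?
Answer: 182199576/859 ≈ 2.1211e+5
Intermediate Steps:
s(U, h) = -362 - 28*U (s(U, h) = 2 - (U + 13)*(15 + 13) = 2 - (13 + U)*28 = 2 - (364 + 28*U) = 2 + (-364 - 28*U) = -362 - 28*U)
l(J) = J/859 (l(J) = J*(1/859) = J/859)
l(s(14, 32))/(1/(-80543 - 161101)) = ((-362 - 28*14)/859)/(1/(-80543 - 161101)) = ((-362 - 392)/859)/(1/(-241644)) = ((1/859)*(-754))/(-1/241644) = -754/859*(-241644) = 182199576/859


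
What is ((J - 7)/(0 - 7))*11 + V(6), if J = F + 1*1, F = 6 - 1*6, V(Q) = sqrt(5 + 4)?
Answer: 87/7 ≈ 12.429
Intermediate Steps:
V(Q) = 3 (V(Q) = sqrt(9) = 3)
F = 0 (F = 6 - 6 = 0)
J = 1 (J = 0 + 1*1 = 0 + 1 = 1)
((J - 7)/(0 - 7))*11 + V(6) = ((1 - 7)/(0 - 7))*11 + 3 = -6/(-7)*11 + 3 = -6*(-1/7)*11 + 3 = (6/7)*11 + 3 = 66/7 + 3 = 87/7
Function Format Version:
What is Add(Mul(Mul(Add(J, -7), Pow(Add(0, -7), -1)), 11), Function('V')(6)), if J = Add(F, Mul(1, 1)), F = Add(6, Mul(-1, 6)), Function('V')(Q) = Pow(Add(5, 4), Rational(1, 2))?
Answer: Rational(87, 7) ≈ 12.429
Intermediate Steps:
Function('V')(Q) = 3 (Function('V')(Q) = Pow(9, Rational(1, 2)) = 3)
F = 0 (F = Add(6, -6) = 0)
J = 1 (J = Add(0, Mul(1, 1)) = Add(0, 1) = 1)
Add(Mul(Mul(Add(J, -7), Pow(Add(0, -7), -1)), 11), Function('V')(6)) = Add(Mul(Mul(Add(1, -7), Pow(Add(0, -7), -1)), 11), 3) = Add(Mul(Mul(-6, Pow(-7, -1)), 11), 3) = Add(Mul(Mul(-6, Rational(-1, 7)), 11), 3) = Add(Mul(Rational(6, 7), 11), 3) = Add(Rational(66, 7), 3) = Rational(87, 7)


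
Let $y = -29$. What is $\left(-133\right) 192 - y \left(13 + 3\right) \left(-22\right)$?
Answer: $-35744$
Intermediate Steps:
$\left(-133\right) 192 - y \left(13 + 3\right) \left(-22\right) = \left(-133\right) 192 - - 29 \left(13 + 3\right) \left(-22\right) = -25536 - \left(-29\right) 16 \left(-22\right) = -25536 - \left(-464\right) \left(-22\right) = -25536 - 10208 = -35744$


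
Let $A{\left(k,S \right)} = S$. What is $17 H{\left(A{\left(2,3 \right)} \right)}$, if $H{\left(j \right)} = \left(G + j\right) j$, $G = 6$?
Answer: $459$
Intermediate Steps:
$H{\left(j \right)} = j \left(6 + j\right)$ ($H{\left(j \right)} = \left(6 + j\right) j = j \left(6 + j\right)$)
$17 H{\left(A{\left(2,3 \right)} \right)} = 17 \cdot 3 \left(6 + 3\right) = 17 \cdot 3 \cdot 9 = 17 \cdot 27 = 459$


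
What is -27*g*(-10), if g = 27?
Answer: 7290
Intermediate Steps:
-27*g*(-10) = -27*27*(-10) = -729*(-10) = 7290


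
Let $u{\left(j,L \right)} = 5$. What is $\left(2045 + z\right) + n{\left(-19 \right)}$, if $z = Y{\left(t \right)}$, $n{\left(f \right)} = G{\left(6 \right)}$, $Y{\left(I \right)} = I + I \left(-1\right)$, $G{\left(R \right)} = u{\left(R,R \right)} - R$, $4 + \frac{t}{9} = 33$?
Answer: $2044$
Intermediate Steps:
$t = 261$ ($t = -36 + 9 \cdot 33 = -36 + 297 = 261$)
$G{\left(R \right)} = 5 - R$
$Y{\left(I \right)} = 0$ ($Y{\left(I \right)} = I - I = 0$)
$n{\left(f \right)} = -1$ ($n{\left(f \right)} = 5 - 6 = -1$)
$z = 0$
$\left(2045 + z\right) + n{\left(-19 \right)} = \left(2045 + 0\right) - 1 = 2045 - 1 = 2044$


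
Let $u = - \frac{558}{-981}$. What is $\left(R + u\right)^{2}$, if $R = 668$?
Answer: $\frac{5310619876}{11881} \approx 4.4698 \cdot 10^{5}$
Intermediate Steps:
$u = \frac{62}{109}$ ($u = \left(-558\right) \left(- \frac{1}{981}\right) = \frac{62}{109} \approx 0.56881$)
$\left(R + u\right)^{2} = \left(668 + \frac{62}{109}\right)^{2} = \left(\frac{72874}{109}\right)^{2} = \frac{5310619876}{11881}$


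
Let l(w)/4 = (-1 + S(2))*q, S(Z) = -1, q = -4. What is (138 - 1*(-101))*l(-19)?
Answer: 7648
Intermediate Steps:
l(w) = 32 (l(w) = 4*((-1 - 1)*(-4)) = 4*(-2*(-4)) = 4*8 = 32)
(138 - 1*(-101))*l(-19) = (138 - 1*(-101))*32 = (138 + 101)*32 = 239*32 = 7648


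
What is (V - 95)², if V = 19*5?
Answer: 0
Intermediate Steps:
V = 95
(V - 95)² = (95 - 95)² = 0² = 0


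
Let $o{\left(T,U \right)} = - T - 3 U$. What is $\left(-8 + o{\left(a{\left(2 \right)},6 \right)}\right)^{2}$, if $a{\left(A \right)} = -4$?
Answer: $484$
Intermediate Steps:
$\left(-8 + o{\left(a{\left(2 \right)},6 \right)}\right)^{2} = \left(-8 - 14\right)^{2} = \left(-22\right)^{2} = 484$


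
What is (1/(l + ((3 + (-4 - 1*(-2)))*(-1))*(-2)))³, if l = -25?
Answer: -1/12167 ≈ -8.2190e-5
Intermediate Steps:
(1/(l + ((3 + (-4 - 1*(-2)))*(-1))*(-2)))³ = (1/(-25 + ((3 + (-4 - 1*(-2)))*(-1))*(-2)))³ = (1/(-25 + ((3 + (-4 + 2))*(-1))*(-2)))³ = (1/(-25 + ((3 - 2)*(-1))*(-2)))³ = (1/(-25 + (1*(-1))*(-2)))³ = (1/(-25 - 1*(-2)))³ = (1/(-25 + 2))³ = (1/(-23))³ = (-1/23)³ = -1/12167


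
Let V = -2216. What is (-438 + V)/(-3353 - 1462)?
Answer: 2654/4815 ≈ 0.55119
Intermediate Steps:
(-438 + V)/(-3353 - 1462) = (-438 - 2216)/(-3353 - 1462) = -2654/(-4815) = -2654*(-1/4815) = 2654/4815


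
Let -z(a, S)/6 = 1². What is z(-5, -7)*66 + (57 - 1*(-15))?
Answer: -324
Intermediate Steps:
z(a, S) = -6 (z(a, S) = -6*1² = -6*1 = -6)
z(-5, -7)*66 + (57 - 1*(-15)) = -6*66 + (57 - 1*(-15)) = -396 + (57 + 15) = -396 + 72 = -324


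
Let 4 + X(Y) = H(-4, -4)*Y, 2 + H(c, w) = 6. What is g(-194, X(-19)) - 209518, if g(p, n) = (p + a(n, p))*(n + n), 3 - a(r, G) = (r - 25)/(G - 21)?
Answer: -7691834/43 ≈ -1.7888e+5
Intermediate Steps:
H(c, w) = 4 (H(c, w) = -2 + 6 = 4)
a(r, G) = 3 - (-25 + r)/(-21 + G) (a(r, G) = 3 - (r - 25)/(G - 21) = 3 - (-25 + r)/(-21 + G))
X(Y) = -4 + 4*Y
g(p, n) = 2*n*(p + (-38 - n + 3*p)/(-21 + p)) (g(p, n) = (p + (-38 - n + 3*p)/(-21 + p))*(n + n) = (p + (-38 - n + 3*p)/(-21 + p))*(2*n) = 2*n*(p + (-38 - n + 3*p)/(-21 + p)))
g(-194, X(-19)) - 209518 = 2*(-4 + 4*(-19))*(-38 + (-194)² - (-4 + 4*(-19)) - 18*(-194))/(-21 - 194) - 209518 = 2*(-4 - 76)*(-38 + 37636 - (-4 - 76) + 3492)/(-215) - 209518 = 2*(-80)*(-1/215)*(-38 + 37636 - 1*(-80) + 3492) - 209518 = 2*(-80)*(-1/215)*(-38 + 37636 + 80 + 3492) - 209518 = 2*(-80)*(-1/215)*41170 - 209518 = 1317440/43 - 209518 = -7691834/43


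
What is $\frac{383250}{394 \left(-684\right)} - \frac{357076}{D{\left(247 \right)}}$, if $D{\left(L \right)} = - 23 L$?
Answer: $\frac{43422581}{706836} \approx 61.432$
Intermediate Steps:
$\frac{383250}{394 \left(-684\right)} - \frac{357076}{D{\left(247 \right)}} = \frac{383250}{394 \left(-684\right)} - \frac{357076}{\left(-23\right) 247} = \frac{383250}{-269496} - \frac{357076}{-5681} = 383250 \left(- \frac{1}{269496}\right) - - \frac{357076}{5681} = - \frac{63875}{44916} + \frac{357076}{5681} = \frac{43422581}{706836}$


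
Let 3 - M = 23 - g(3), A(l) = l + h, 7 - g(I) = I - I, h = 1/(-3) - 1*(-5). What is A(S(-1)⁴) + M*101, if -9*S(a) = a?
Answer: -8583974/6561 ≈ -1308.3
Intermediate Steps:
S(a) = -a/9
h = 14/3 (h = -⅓ + 5 = 14/3 ≈ 4.6667)
g(I) = 7 (g(I) = 7 - (I - I) = 7 - 1*0 = 7 + 0 = 7)
A(l) = 14/3 + l (A(l) = l + 14/3 = 14/3 + l)
M = -13 (M = 3 - (23 - 1*7) = 3 - (23 - 7) = 3 - 1*16 = 3 - 16 = -13)
A(S(-1)⁴) + M*101 = (14/3 + (-⅑*(-1))⁴) - 13*101 = (14/3 + (⅑)⁴) - 1313 = (14/3 + 1/6561) - 1313 = 30619/6561 - 1313 = -8583974/6561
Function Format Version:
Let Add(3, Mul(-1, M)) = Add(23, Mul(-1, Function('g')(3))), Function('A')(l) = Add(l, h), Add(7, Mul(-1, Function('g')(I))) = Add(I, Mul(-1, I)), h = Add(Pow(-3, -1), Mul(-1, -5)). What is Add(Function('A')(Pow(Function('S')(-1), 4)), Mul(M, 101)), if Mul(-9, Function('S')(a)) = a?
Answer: Rational(-8583974, 6561) ≈ -1308.3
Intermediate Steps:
Function('S')(a) = Mul(Rational(-1, 9), a)
h = Rational(14, 3) (h = Add(Rational(-1, 3), 5) = Rational(14, 3) ≈ 4.6667)
Function('g')(I) = 7 (Function('g')(I) = Add(7, Mul(-1, Add(I, Mul(-1, I)))) = Add(7, Mul(-1, 0)) = Add(7, 0) = 7)
Function('A')(l) = Add(Rational(14, 3), l) (Function('A')(l) = Add(l, Rational(14, 3)) = Add(Rational(14, 3), l))
M = -13 (M = Add(3, Mul(-1, Add(23, Mul(-1, 7)))) = Add(3, Mul(-1, Add(23, -7))) = Add(3, Mul(-1, 16)) = Add(3, -16) = -13)
Add(Function('A')(Pow(Function('S')(-1), 4)), Mul(M, 101)) = Add(Add(Rational(14, 3), Pow(Mul(Rational(-1, 9), -1), 4)), Mul(-13, 101)) = Add(Add(Rational(14, 3), Pow(Rational(1, 9), 4)), -1313) = Add(Add(Rational(14, 3), Rational(1, 6561)), -1313) = Add(Rational(30619, 6561), -1313) = Rational(-8583974, 6561)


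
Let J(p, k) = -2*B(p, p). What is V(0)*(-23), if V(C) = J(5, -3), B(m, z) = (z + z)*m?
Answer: 2300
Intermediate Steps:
B(m, z) = 2*m*z (B(m, z) = (2*z)*m = 2*m*z)
J(p, k) = -4*p**2 (J(p, k) = -4*p*p = -4*p**2)
V(C) = -100 (V(C) = -4*5**2 = -4*25 = -100)
V(0)*(-23) = -100*(-23) = 2300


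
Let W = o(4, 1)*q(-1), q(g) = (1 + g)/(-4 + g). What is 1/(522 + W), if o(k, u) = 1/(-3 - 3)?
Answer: 1/522 ≈ 0.0019157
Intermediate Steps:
q(g) = (1 + g)/(-4 + g)
o(k, u) = -⅙ (o(k, u) = 1/(-6) = -⅙)
W = 0 (W = -(1 - 1)/(6*(-4 - 1)) = -0/(6*(-5)) = -(-1)*0/30 = -⅙*0 = 0)
1/(522 + W) = 1/(522 + 0) = 1/522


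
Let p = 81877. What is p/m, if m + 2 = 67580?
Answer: 81877/67578 ≈ 1.2116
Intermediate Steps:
m = 67578 (m = -2 + 67580 = 67578)
p/m = 81877/67578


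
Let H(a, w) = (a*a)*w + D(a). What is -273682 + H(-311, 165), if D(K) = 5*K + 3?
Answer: 15683731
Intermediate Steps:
D(K) = 3 + 5*K
H(a, w) = 3 + 5*a + w*a² (H(a, w) = (a*a)*w + (3 + 5*a) = a²*w + (3 + 5*a) = w*a² + (3 + 5*a) = 3 + 5*a + w*a²)
-273682 + H(-311, 165) = -273682 + (3 + 5*(-311) + 165*(-311)²) = -273682 + (3 - 1555 + 165*96721) = -273682 + (3 - 1555 + 15958965) = -273682 + 15957413 = 15683731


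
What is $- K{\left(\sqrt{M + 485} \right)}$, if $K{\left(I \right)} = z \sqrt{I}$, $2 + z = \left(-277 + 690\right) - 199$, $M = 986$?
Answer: $- 212 \sqrt[4]{1471} \approx -1312.9$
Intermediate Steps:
$z = 212$ ($z = -2 + \left(\left(-277 + 690\right) - 199\right) = -2 + \left(413 - 199\right) = -2 + 214 = 212$)
$K{\left(I \right)} = 212 \sqrt{I}$
$- K{\left(\sqrt{M + 485} \right)} = - 212 \sqrt{\sqrt{986 + 485}} = - 212 \sqrt{\sqrt{1471}} = - 212 \sqrt[4]{1471}$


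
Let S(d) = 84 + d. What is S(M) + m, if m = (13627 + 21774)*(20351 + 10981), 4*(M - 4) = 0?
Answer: 1109184220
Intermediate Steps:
M = 4 (M = 4 + (¼)*0 = 4 + 0 = 4)
m = 1109184132 (m = 35401*31332 = 1109184132)
S(M) + m = (84 + 4) + 1109184132 = 88 + 1109184132 = 1109184220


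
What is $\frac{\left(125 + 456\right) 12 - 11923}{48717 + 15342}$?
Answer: $- \frac{4951}{64059} \approx -0.077288$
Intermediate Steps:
$\frac{\left(125 + 456\right) 12 - 11923}{48717 + 15342} = \frac{581 \cdot 12 - 11923}{64059} = \left(6972 - 11923\right) \frac{1}{64059} = \left(-4951\right) \frac{1}{64059} = - \frac{4951}{64059}$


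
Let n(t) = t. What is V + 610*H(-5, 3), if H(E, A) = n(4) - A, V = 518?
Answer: 1128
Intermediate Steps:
H(E, A) = 4 - A
V + 610*H(-5, 3) = 518 + 610*(4 - 1*3) = 518 + 610*(4 - 3) = 518 + 610*1 = 518 + 610 = 1128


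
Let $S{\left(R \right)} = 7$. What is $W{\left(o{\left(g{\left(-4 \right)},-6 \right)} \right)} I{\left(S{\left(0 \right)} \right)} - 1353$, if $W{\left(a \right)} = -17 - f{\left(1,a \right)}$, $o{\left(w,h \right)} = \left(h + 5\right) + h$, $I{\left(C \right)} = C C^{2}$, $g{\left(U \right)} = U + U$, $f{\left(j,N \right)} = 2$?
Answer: $-7870$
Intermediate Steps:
$g{\left(U \right)} = 2 U$
$I{\left(C \right)} = C^{3}$
$o{\left(w,h \right)} = 5 + 2 h$ ($o{\left(w,h \right)} = \left(5 + h\right) + h = 5 + 2 h$)
$W{\left(a \right)} = -19$ ($W{\left(a \right)} = -17 - 2 = -19$)
$W{\left(o{\left(g{\left(-4 \right)},-6 \right)} \right)} I{\left(S{\left(0 \right)} \right)} - 1353 = - 19 \cdot 7^{3} - 1353 = \left(-19\right) 343 - 1353 = -6517 - 1353 = -7870$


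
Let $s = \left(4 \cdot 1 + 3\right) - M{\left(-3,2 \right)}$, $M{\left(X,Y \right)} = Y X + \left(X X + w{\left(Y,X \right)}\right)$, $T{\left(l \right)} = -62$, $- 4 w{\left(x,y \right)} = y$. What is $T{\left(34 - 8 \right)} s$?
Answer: $- \frac{403}{2} \approx -201.5$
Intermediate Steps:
$w{\left(x,y \right)} = - \frac{y}{4}$
$M{\left(X,Y \right)} = X^{2} - \frac{X}{4} + X Y$ ($M{\left(X,Y \right)} = Y X - \left(\frac{X}{4} - X X\right) = X Y + \left(X^{2} - \frac{X}{4}\right) = X^{2} - \frac{X}{4} + X Y$)
$s = \frac{13}{4}$ ($s = \left(4 \cdot 1 + 3\right) - - 3 \left(- \frac{1}{4} - 3 + 2\right) = \left(4 + 3\right) - \left(-3\right) \left(- \frac{5}{4}\right) = 7 - \frac{15}{4} = \frac{13}{4} \approx 3.25$)
$T{\left(34 - 8 \right)} s = \left(-62\right) \frac{13}{4} = - \frac{403}{2}$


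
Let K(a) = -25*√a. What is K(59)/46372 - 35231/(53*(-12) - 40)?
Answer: 35231/676 - 25*√59/46372 ≈ 52.113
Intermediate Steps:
K(59)/46372 - 35231/(53*(-12) - 40) = -25*√59/46372 - 35231/(53*(-12) - 40) = -25*√59*(1/46372) - 35231/(-636 - 40) = -25*√59/46372 - 35231/(-676) = -25*√59/46372 - 35231*(-1/676) = -25*√59/46372 + 35231/676 = 35231/676 - 25*√59/46372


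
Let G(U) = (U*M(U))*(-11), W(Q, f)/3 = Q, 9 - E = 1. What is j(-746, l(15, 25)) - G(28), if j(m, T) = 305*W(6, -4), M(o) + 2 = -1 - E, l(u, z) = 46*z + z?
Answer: 2102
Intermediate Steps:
E = 8 (E = 9 - 1*1 = 9 - 1 = 8)
l(u, z) = 47*z
M(o) = -11 (M(o) = -2 + (-1 - 1*8) = -2 + (-1 - 8) = -2 - 9 = -11)
W(Q, f) = 3*Q
j(m, T) = 5490 (j(m, T) = 305*(3*6) = 305*18 = 5490)
G(U) = 121*U (G(U) = (U*(-11))*(-11) = -11*U*(-11) = 121*U)
j(-746, l(15, 25)) - G(28) = 5490 - 121*28 = 5490 - 1*3388 = 5490 - 3388 = 2102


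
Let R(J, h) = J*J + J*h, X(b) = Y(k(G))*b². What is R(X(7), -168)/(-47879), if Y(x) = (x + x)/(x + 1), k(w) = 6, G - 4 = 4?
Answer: 7056/47879 ≈ 0.14737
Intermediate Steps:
G = 8 (G = 4 + 4 = 8)
Y(x) = 2*x/(1 + x) (Y(x) = (2*x)/(1 + x) = 2*x/(1 + x))
X(b) = 12*b²/7 (X(b) = (2*6/(1 + 6))*b² = (2*6/7)*b² = (2*6*(⅐))*b² = 12*b²/7)
R(J, h) = J² + J*h
R(X(7), -168)/(-47879) = (((12/7)*7²)*((12/7)*7² - 168))/(-47879) = (((12/7)*49)*((12/7)*49 - 168))*(-1/47879) = (84*(84 - 168))*(-1/47879) = (84*(-84))*(-1/47879) = -7056*(-1/47879) = 7056/47879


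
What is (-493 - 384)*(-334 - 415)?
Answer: 656873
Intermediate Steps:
(-493 - 384)*(-334 - 415) = -877*(-749) = 656873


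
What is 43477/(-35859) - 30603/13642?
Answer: -1690506211/489188478 ≈ -3.4557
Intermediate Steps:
43477/(-35859) - 30603/13642 = 43477*(-1/35859) - 30603*1/13642 = -43477/35859 - 30603/13642 = -1690506211/489188478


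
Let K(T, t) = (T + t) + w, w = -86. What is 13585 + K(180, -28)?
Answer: 13651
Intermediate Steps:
K(T, t) = -86 + T + t (K(T, t) = (T + t) - 86 = -86 + T + t)
13585 + K(180, -28) = 13585 + (-86 + 180 - 28) = 13585 + 66 = 13651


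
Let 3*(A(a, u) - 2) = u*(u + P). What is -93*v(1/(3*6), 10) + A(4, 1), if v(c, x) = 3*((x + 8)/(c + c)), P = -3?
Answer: -135590/3 ≈ -45197.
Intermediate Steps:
A(a, u) = 2 + u*(-3 + u)/3 (A(a, u) = 2 + (u*(u - 3))/3 = 2 + (u*(-3 + u))/3 = 2 + u*(-3 + u)/3)
v(c, x) = 3*(8 + x)/(2*c) (v(c, x) = 3*((8 + x)/((2*c))) = 3*((8 + x)*(1/(2*c))) = 3*((8 + x)/(2*c)) = 3*(8 + x)/(2*c))
-93*v(1/(3*6), 10) + A(4, 1) = -279*(8 + 10)/(2*(1/(3*6))) + (2 - 1*1 + (⅓)*1²) = -279*18/(2*(1/18)) + (2 - 1 + (⅓)*1) = -279*18/(2*1/18) + (2 - 1 + ⅓) = -279*18*18/2 + 4/3 = -93*486 + 4/3 = -45198 + 4/3 = -135590/3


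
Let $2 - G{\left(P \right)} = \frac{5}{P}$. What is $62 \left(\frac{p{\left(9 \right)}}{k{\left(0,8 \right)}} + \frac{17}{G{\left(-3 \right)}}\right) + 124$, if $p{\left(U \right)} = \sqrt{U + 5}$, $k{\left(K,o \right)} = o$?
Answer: $\frac{4526}{11} + \frac{31 \sqrt{14}}{4} \approx 440.45$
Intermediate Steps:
$G{\left(P \right)} = 2 - \frac{5}{P}$
$p{\left(U \right)} = \sqrt{5 + U}$
$62 \left(\frac{p{\left(9 \right)}}{k{\left(0,8 \right)}} + \frac{17}{G{\left(-3 \right)}}\right) + 124 = 62 \left(\frac{\sqrt{5 + 9}}{8} + \frac{17}{2 - \frac{5}{-3}}\right) + 124 = 62 \left(\sqrt{14} \cdot \frac{1}{8} + \frac{17}{2 - - \frac{5}{3}}\right) + 124 = 62 \left(\frac{\sqrt{14}}{8} + \frac{17}{2 + \frac{5}{3}}\right) + 124 = 62 \left(\frac{\sqrt{14}}{8} + \frac{17}{\frac{11}{3}}\right) + 124 = 62 \left(\frac{\sqrt{14}}{8} + 17 \cdot \frac{3}{11}\right) + 124 = 62 \left(\frac{\sqrt{14}}{8} + \frac{51}{11}\right) + 124 = 62 \left(\frac{51}{11} + \frac{\sqrt{14}}{8}\right) + 124 = \left(\frac{3162}{11} + \frac{31 \sqrt{14}}{4}\right) + 124 = \frac{4526}{11} + \frac{31 \sqrt{14}}{4}$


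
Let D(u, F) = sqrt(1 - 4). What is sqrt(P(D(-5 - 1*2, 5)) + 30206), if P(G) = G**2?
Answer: sqrt(30203) ≈ 173.79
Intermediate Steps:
D(u, F) = I*sqrt(3) (D(u, F) = sqrt(-3) = I*sqrt(3))
sqrt(P(D(-5 - 1*2, 5)) + 30206) = sqrt((I*sqrt(3))**2 + 30206) = sqrt(-3 + 30206) = sqrt(30203)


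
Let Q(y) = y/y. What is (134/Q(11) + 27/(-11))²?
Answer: 2093809/121 ≈ 17304.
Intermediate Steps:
Q(y) = 1
(134/Q(11) + 27/(-11))² = (134/1 + 27/(-11))² = (134*1 + 27*(-1/11))² = (134 - 27/11)² = (1447/11)² = 2093809/121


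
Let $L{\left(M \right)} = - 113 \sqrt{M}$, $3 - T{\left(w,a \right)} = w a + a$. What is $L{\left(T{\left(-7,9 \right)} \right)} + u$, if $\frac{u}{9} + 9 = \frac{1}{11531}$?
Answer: $- \frac{934002}{11531} - 113 \sqrt{57} \approx -934.13$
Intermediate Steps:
$T{\left(w,a \right)} = 3 - a - a w$ ($T{\left(w,a \right)} = 3 - \left(w a + a\right) = 3 - \left(a w + a\right) = 3 - \left(a + a w\right) = 3 - a - a w$)
$u = - \frac{934002}{11531}$ ($u = -81 + \frac{9}{11531} = - \frac{934002}{11531} \approx -80.999$)
$L{\left(T{\left(-7,9 \right)} \right)} + u = - 113 \sqrt{3 - 9 - 9 \left(-7\right)} - \frac{934002}{11531} = - 113 \sqrt{3 - 9 + 63} - \frac{934002}{11531} = - 113 \sqrt{57} - \frac{934002}{11531} = - \frac{934002}{11531} - 113 \sqrt{57}$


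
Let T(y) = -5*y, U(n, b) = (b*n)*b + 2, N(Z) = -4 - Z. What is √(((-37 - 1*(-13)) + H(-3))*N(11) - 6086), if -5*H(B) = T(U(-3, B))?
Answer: I*√5351 ≈ 73.151*I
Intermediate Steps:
U(n, b) = 2 + n*b² (U(n, b) = n*b² + 2 = 2 + n*b²)
H(B) = 2 - 3*B² (H(B) = -(-1)*(2 - 3*B²) = -(-10 + 15*B²)/5 = 2 - 3*B²)
√(((-37 - 1*(-13)) + H(-3))*N(11) - 6086) = √(((-37 - 1*(-13)) + (2 - 3*(-3)²))*(-4 - 1*11) - 6086) = √(((-37 + 13) + (2 - 3*9))*(-4 - 11) - 6086) = √((-24 + (2 - 27))*(-15) - 6086) = √((-24 - 25)*(-15) - 6086) = √(-49*(-15) - 6086) = √(735 - 6086) = √(-5351) = I*√5351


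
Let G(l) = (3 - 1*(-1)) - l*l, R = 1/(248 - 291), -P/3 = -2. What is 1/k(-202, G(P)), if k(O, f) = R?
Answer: -43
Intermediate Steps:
P = 6 (P = -3*(-2) = 6)
R = -1/43 (R = 1/(-43) = -1/43 ≈ -0.023256)
G(l) = 4 - l**2 (G(l) = (3 + 1) - l**2 = 4 - l**2)
k(O, f) = -1/43
1/k(-202, G(P)) = 1/(-1/43) = -43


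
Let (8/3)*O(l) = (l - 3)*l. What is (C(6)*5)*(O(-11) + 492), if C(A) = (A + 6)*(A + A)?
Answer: 395820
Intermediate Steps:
O(l) = 3*l*(-3 + l)/8 (O(l) = 3*((l - 3)*l)/8 = 3*((-3 + l)*l)/8 = 3*(l*(-3 + l))/8 = 3*l*(-3 + l)/8)
C(A) = 2*A*(6 + A) (C(A) = (6 + A)*(2*A) = 2*A*(6 + A))
(C(6)*5)*(O(-11) + 492) = ((2*6*(6 + 6))*5)*((3/8)*(-11)*(-3 - 11) + 492) = ((2*6*12)*5)*((3/8)*(-11)*(-14) + 492) = (144*5)*(231/4 + 492) = 720*(2199/4) = 395820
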